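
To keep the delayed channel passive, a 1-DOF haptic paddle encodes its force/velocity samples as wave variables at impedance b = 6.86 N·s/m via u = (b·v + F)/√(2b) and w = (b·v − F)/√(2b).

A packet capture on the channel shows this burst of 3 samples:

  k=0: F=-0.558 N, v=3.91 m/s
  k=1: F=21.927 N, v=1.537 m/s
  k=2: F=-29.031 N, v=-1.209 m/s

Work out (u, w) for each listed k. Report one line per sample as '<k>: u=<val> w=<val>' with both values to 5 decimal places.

k=0: b·v=6.86×3.91=26.82260; √(2b)=3.70405; u=(26.82260+(-0.558))/3.70405=7.09078, w=(26.82260−(-0.558))/3.70405=7.39207
k=1: b·v=6.86×1.537=10.54382; √(2b)=3.70405; u=(10.54382+21.927)/3.70405=8.76630, w=(10.54382−21.927)/3.70405=-3.07317
k=2: b·v=6.86×(-1.209)=-8.29374; √(2b)=3.70405; u=(-8.29374+(-29.031))/3.70405=-10.07673, w=(-8.29374−(-29.031))/3.70405=5.59853

0: u=7.09078 w=7.39207
1: u=8.76630 w=-3.07317
2: u=-10.07673 w=5.59853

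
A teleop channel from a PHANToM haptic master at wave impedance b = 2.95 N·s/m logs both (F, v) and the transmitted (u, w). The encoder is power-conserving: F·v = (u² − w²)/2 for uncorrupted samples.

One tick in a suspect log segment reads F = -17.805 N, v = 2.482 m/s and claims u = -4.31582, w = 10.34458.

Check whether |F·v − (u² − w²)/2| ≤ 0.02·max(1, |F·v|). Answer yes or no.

yes

F·v = (-17.805)×2.482 = -44.19201 W.
(u² − w²)/2 = (18.62630 − 107.01034)/2 = -44.19202 W.
|Δ| = 0.00001;  2% of max(1, |F·v|) = 0.88384.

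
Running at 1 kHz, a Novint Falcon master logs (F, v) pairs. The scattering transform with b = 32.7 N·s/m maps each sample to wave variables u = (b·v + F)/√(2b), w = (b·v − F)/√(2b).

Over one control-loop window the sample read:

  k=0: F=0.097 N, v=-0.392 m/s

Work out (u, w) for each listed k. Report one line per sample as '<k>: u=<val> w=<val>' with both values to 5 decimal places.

0: u=-1.57306 w=-1.59705

k=0: b·v=32.7×(-0.392)=-12.81840; √(2b)=8.08703; u=(-12.81840+0.097)/8.08703=-1.57306, w=(-12.81840−0.097)/8.08703=-1.59705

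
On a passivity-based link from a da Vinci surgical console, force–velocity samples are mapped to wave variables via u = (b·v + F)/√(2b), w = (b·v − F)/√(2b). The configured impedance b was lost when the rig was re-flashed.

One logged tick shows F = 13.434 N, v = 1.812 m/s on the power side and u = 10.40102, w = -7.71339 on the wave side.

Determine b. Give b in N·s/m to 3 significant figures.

u + w = 2.68763;  u + w = √(2b)·v, so √(2b) = 2.68763/1.812 = 1.48324.
b = (√(2b))²/2 = 2.20000/2 = 1.10000.
(Check via u − w = 2F/√(2b): u − w = 18.11441, 2F/√(2b) = 18.11440.)

b = 1.1 N·s/m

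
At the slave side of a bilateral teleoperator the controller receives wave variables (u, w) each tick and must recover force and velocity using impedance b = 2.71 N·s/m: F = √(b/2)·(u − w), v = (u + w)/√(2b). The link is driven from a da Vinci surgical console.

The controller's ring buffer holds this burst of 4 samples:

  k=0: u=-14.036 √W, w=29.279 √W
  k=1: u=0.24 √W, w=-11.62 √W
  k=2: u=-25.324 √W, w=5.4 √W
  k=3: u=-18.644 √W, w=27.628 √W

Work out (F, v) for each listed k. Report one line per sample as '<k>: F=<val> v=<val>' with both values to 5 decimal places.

k=0: u−w=-43.31500, u+w=15.24300; √(b/2)=1.16404, √(2b)=2.32809; F=1.16404×(-43.315)=-50.42059, v=15.24300/2.32809=6.54743
k=1: u−w=11.86000, u+w=-11.38000; √(b/2)=1.16404, √(2b)=2.32809; F=1.16404×11.86=13.80557, v=-11.38000/2.32809=-4.88813
k=2: u−w=-30.72400, u+w=-19.92400; √(b/2)=1.16404, √(2b)=2.32809; F=1.16404×(-30.724)=-35.76411, v=-19.92400/2.32809=-8.55809
k=3: u−w=-46.27200, u+w=8.98400; √(b/2)=1.16404, √(2b)=2.32809; F=1.16404×(-46.272)=-53.86268, v=8.98400/2.32809=3.85896

0: F=-50.42059 v=6.54743
1: F=13.80557 v=-4.88813
2: F=-35.76411 v=-8.55809
3: F=-53.86268 v=3.85896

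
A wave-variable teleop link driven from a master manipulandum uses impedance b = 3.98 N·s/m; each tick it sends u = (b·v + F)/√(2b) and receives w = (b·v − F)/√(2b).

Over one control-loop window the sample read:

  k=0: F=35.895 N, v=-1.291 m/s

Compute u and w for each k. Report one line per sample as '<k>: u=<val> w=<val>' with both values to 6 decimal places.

k=0: b·v=3.98×(-1.291)=-5.138180; √(2b)=2.821347; u=(-5.138180+35.895)/2.821347=10.901466, w=(-5.138180−35.895)/2.821347=-14.543825

0: u=10.901466 w=-14.543825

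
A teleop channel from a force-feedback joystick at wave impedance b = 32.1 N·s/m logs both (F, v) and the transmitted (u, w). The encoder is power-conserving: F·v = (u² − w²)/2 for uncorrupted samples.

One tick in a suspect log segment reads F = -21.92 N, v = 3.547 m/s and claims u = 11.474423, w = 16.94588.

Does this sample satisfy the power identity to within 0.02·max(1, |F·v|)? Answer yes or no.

F·v = (-21.92)×3.547 = -77.750240 W.
(u² − w²)/2 = (131.662383 − 287.162849)/2 = -77.750233 W.
|Δ| = 0.000007;  2% of max(1, |F·v|) = 1.555005.

yes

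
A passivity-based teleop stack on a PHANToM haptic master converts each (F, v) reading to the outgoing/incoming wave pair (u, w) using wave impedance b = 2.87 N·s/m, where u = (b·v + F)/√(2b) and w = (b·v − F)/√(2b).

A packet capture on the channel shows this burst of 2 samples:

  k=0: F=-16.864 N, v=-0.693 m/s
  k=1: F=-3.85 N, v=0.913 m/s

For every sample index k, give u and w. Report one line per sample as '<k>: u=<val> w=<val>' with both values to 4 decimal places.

0: u=-7.8691 w=6.2087
1: u=-0.5133 w=2.7007

k=0: b·v=2.87×(-0.693)=-1.9889; √(2b)=2.3958; u=(-1.9889+(-16.864))/2.3958=-7.8691, w=(-1.9889−(-16.864))/2.3958=6.2087
k=1: b·v=2.87×0.913=2.6203; √(2b)=2.3958; u=(2.6203+(-3.85))/2.3958=-0.5133, w=(2.6203−(-3.85))/2.3958=2.7007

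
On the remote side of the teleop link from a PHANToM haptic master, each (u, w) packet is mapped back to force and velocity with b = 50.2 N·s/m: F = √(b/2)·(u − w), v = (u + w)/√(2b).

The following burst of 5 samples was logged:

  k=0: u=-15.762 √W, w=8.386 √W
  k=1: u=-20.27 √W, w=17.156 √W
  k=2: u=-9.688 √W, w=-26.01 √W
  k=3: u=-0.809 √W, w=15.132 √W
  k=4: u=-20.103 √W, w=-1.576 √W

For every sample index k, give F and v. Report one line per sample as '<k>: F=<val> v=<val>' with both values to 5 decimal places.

0: F=-120.98124 v=-0.73613
1: F=-187.50389 v=-0.31078
2: F=81.77306 v=-3.56268
3: F=-79.86425 v=1.42944
4: F=-92.82009 v=-2.16358

k=0: u−w=-24.14800, u+w=-7.37600; √(b/2)=5.00999, √(2b)=10.01998; F=5.00999×(-24.148)=-120.98124, v=-7.37600/10.01998=-0.73613
k=1: u−w=-37.42600, u+w=-3.11400; √(b/2)=5.00999, √(2b)=10.01998; F=5.00999×(-37.426)=-187.50389, v=-3.11400/10.01998=-0.31078
k=2: u−w=16.32200, u+w=-35.69800; √(b/2)=5.00999, √(2b)=10.01998; F=5.00999×16.322=81.77306, v=-35.69800/10.01998=-3.56268
k=3: u−w=-15.94100, u+w=14.32300; √(b/2)=5.00999, √(2b)=10.01998; F=5.00999×(-15.941)=-79.86425, v=14.32300/10.01998=1.42944
k=4: u−w=-18.52700, u+w=-21.67900; √(b/2)=5.00999, √(2b)=10.01998; F=5.00999×(-18.527)=-92.82009, v=-21.67900/10.01998=-2.16358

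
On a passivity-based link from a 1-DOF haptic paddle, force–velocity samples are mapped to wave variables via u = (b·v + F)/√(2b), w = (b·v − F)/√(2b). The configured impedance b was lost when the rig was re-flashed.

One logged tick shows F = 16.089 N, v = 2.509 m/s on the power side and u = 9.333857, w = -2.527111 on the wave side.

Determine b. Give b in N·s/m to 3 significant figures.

u + w = 6.806746;  u + w = √(2b)·v, so √(2b) = 6.806746/2.509 = 2.712932.
b = (√(2b))²/2 = 7.359999/2 = 3.680000.
(Check via u − w = 2F/√(2b): u − w = 11.860968, 2F/√(2b) = 11.860969.)

b = 3.68 N·s/m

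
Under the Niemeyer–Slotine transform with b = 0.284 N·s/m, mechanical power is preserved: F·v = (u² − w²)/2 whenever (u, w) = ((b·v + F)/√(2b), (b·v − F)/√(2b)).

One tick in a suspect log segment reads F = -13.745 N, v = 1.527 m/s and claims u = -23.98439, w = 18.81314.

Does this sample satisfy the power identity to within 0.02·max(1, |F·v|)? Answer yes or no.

F·v = (-13.745)×1.527 = -20.9886 W.
(u² − w²)/2 = (575.2510 − 353.9342)/2 = 110.6584 W.
|Δ| = 131.6470;  2% of max(1, |F·v|) = 0.4198.

no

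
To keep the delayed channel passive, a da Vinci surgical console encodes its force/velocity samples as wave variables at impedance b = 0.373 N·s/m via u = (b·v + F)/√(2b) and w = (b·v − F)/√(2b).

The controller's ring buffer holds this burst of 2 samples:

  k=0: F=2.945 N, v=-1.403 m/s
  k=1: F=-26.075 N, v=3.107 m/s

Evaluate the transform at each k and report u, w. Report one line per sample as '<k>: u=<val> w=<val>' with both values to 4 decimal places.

0: u=2.8038 w=-4.0156
1: u=-28.8477 w=31.5312

k=0: b·v=0.373×(-1.403)=-0.5233; √(2b)=0.8637; u=(-0.5233+2.945)/0.8637=2.8038, w=(-0.5233−2.945)/0.8637=-4.0156
k=1: b·v=0.373×3.107=1.1589; √(2b)=0.8637; u=(1.1589+(-26.075))/0.8637=-28.8477, w=(1.1589−(-26.075))/0.8637=31.5312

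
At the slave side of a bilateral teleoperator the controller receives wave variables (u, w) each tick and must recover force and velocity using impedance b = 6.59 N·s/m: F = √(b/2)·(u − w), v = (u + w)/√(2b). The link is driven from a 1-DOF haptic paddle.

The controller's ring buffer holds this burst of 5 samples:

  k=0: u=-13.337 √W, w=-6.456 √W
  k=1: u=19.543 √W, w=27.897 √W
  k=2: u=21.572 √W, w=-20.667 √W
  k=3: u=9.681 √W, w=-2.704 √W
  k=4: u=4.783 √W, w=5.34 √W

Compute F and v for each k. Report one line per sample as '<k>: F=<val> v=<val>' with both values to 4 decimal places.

0: F=-12.4905 v=-5.4520
1: F=-15.1643 v=13.0673
2: F=76.6728 v=0.2493
3: F=22.4814 v=1.9218
4: F=-1.0111 v=2.7884

k=0: u−w=-6.8810, u+w=-19.7930; √(b/2)=1.8152, √(2b)=3.6304; F=1.8152×(-6.881)=-12.4905, v=-19.7930/3.6304=-5.4520
k=1: u−w=-8.3540, u+w=47.4400; √(b/2)=1.8152, √(2b)=3.6304; F=1.8152×(-8.354)=-15.1643, v=47.4400/3.6304=13.0673
k=2: u−w=42.2390, u+w=0.9050; √(b/2)=1.8152, √(2b)=3.6304; F=1.8152×42.239=76.6728, v=0.9050/3.6304=0.2493
k=3: u−w=12.3850, u+w=6.9770; √(b/2)=1.8152, √(2b)=3.6304; F=1.8152×12.385=22.4814, v=6.9770/3.6304=1.9218
k=4: u−w=-0.5570, u+w=10.1230; √(b/2)=1.8152, √(2b)=3.6304; F=1.8152×(-0.557)=-1.0111, v=10.1230/3.6304=2.7884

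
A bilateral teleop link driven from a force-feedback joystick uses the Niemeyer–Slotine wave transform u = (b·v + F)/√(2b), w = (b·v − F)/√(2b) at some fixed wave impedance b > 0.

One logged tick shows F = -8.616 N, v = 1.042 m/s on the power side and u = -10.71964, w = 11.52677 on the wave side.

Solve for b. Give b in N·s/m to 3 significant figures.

u + w = 0.8071;  u + w = √(2b)·v, so √(2b) = 0.8071/1.042 = 0.7746.
b = (√(2b))²/2 = 0.6000/2 = 0.3000.
(Check via u − w = 2F/√(2b): u − w = -22.2464, 2F/√(2b) = -22.2464.)

b = 0.3 N·s/m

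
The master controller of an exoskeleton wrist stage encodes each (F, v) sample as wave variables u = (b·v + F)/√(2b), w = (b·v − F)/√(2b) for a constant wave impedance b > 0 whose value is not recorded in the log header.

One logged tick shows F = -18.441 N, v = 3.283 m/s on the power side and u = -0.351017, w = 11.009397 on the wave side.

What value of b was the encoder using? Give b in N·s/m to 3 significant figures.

u + w = 10.658380;  u + w = √(2b)·v, so √(2b) = 10.658380/3.283 = 3.246537.
b = (√(2b))²/2 = 10.540001/2 = 5.270000.
(Check via u − w = 2F/√(2b): u − w = -11.360414, 2F/√(2b) = -11.360414.)

b = 5.27 N·s/m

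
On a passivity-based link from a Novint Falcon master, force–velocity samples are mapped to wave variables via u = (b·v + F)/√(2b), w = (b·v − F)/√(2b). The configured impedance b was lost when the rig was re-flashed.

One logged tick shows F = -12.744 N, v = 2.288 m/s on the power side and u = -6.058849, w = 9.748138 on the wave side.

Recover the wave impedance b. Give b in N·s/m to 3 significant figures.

b = 1.3 N·s/m

u + w = 3.689289;  u + w = √(2b)·v, so √(2b) = 3.689289/2.288 = 1.612451.
b = (√(2b))²/2 = 2.600000/2 = 1.300000.
(Check via u − w = 2F/√(2b): u − w = -15.806987, 2F/√(2b) = -15.806987.)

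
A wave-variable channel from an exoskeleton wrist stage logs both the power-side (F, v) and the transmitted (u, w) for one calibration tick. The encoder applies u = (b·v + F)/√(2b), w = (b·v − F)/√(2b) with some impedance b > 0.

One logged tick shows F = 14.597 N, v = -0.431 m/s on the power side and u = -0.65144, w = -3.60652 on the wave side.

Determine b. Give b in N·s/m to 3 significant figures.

b = 48.8 N·s/m

u + w = -4.25796;  u + w = √(2b)·v, so √(2b) = -4.25796/(-0.431) = 9.87926.
b = (√(2b))²/2 = 97.59973/2 = 48.79986.
(Check via u − w = 2F/√(2b): u − w = 2.95508, 2F/√(2b) = 2.95508.)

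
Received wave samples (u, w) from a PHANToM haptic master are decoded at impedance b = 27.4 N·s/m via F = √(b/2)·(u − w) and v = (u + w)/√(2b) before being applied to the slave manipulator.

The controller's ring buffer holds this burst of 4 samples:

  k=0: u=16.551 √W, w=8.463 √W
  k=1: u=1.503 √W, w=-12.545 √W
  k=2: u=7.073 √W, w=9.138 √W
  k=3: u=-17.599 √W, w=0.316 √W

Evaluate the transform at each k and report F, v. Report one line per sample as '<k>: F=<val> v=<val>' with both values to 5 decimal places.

0: F=29.93653 v=3.37904
1: F=51.99658 v=-1.49162
2: F=-7.64329 v=2.18988
3: F=-66.30971 v=-2.33469

k=0: u−w=8.08800, u+w=25.01400; √(b/2)=3.70135, √(2b)=7.40270; F=3.70135×8.088=29.93653, v=25.01400/7.40270=3.37904
k=1: u−w=14.04800, u+w=-11.04200; √(b/2)=3.70135, √(2b)=7.40270; F=3.70135×14.048=51.99658, v=-11.04200/7.40270=-1.49162
k=2: u−w=-2.06500, u+w=16.21100; √(b/2)=3.70135, √(2b)=7.40270; F=3.70135×(-2.065)=-7.64329, v=16.21100/7.40270=2.18988
k=3: u−w=-17.91500, u+w=-17.28300; √(b/2)=3.70135, √(2b)=7.40270; F=3.70135×(-17.915)=-66.30971, v=-17.28300/7.40270=-2.33469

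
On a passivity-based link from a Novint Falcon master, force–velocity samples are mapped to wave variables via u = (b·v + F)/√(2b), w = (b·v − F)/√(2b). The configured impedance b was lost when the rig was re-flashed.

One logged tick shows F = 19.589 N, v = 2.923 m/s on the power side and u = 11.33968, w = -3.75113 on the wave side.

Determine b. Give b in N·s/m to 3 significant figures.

u + w = 7.58855;  u + w = √(2b)·v, so √(2b) = 7.58855/2.923 = 2.59615.
b = (√(2b))²/2 = 6.74000/2 = 3.37000.
(Check via u − w = 2F/√(2b): u − w = 15.09081, 2F/√(2b) = 15.09080.)

b = 3.37 N·s/m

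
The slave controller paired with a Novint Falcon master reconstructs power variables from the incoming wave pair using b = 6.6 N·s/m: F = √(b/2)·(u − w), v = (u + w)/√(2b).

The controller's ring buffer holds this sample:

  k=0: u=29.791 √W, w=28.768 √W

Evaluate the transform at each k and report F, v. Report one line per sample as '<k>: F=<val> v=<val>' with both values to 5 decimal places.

0: F=1.85837 v=16.11783

k=0: u−w=1.02300, u+w=58.55900; √(b/2)=1.81659, √(2b)=3.63318; F=1.81659×1.023=1.85837, v=58.55900/3.63318=16.11783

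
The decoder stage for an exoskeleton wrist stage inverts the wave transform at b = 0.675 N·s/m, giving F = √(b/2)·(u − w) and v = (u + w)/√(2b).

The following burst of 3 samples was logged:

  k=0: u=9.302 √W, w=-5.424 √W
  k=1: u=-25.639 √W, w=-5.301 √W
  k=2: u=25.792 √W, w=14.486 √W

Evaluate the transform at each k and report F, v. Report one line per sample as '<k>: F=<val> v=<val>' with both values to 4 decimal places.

0: F=8.5550 v=3.3377
1: F=-11.8153 v=-26.6289
2: F=6.5682 v=34.6658

k=0: u−w=14.7260, u+w=3.8780; √(b/2)=0.5809, √(2b)=1.1619; F=0.5809×14.726=8.5550, v=3.8780/1.1619=3.3377
k=1: u−w=-20.3380, u+w=-30.9400; √(b/2)=0.5809, √(2b)=1.1619; F=0.5809×(-20.338)=-11.8153, v=-30.9400/1.1619=-26.6289
k=2: u−w=11.3060, u+w=40.2780; √(b/2)=0.5809, √(2b)=1.1619; F=0.5809×11.306=6.5682, v=40.2780/1.1619=34.6658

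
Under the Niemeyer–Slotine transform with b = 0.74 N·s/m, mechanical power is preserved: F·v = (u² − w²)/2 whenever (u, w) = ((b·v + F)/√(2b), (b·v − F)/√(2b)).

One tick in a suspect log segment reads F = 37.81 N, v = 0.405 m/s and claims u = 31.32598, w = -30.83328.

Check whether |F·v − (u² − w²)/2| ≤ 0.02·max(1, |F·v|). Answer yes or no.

F·v = 37.81×0.405 = 15.31305 W.
(u² − w²)/2 = (981.31702 − 950.69116)/2 = 15.31293 W.
|Δ| = 0.00012;  2% of max(1, |F·v|) = 0.30626.

yes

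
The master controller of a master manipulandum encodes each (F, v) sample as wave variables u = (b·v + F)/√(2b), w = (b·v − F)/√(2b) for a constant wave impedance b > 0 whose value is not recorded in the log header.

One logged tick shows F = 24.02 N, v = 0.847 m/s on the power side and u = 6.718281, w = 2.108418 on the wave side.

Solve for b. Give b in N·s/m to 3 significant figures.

u + w = 8.826699;  u + w = √(2b)·v, so √(2b) = 8.826699/0.847 = 10.421132.
b = (√(2b))²/2 = 108.599997/2 = 54.299998.
(Check via u − w = 2F/√(2b): u − w = 4.609863, 2F/√(2b) = 4.609864.)

b = 54.3 N·s/m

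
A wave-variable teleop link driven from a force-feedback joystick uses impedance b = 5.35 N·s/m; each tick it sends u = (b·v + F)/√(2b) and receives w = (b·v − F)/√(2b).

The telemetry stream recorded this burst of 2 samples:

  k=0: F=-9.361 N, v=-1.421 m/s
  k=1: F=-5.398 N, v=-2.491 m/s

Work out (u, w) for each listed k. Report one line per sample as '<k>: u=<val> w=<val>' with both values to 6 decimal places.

k=0: b·v=5.35×(-1.421)=-7.602350; √(2b)=3.271085; u=(-7.602350+(-9.361))/3.271085=-5.185847, w=(-7.602350−(-9.361))/3.271085=0.537635
k=1: b·v=5.35×(-2.491)=-13.326850; √(2b)=3.271085; u=(-13.326850+(-5.398))/3.271085=-5.724354, w=(-13.326850−(-5.398))/3.271085=-2.423920

0: u=-5.185847 w=0.537635
1: u=-5.724354 w=-2.423920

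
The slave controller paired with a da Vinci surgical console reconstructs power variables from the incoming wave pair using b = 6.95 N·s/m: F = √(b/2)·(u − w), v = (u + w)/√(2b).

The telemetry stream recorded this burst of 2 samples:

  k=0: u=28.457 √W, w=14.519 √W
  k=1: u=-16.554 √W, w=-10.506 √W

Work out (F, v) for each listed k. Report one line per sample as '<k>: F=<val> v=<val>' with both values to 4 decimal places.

k=0: u−w=13.9380, u+w=42.9760; √(b/2)=1.8641, √(2b)=3.7283; F=1.8641×13.938=25.9823, v=42.9760/3.7283=11.5271
k=1: u−w=-6.0480, u+w=-27.0600; √(b/2)=1.8641, √(2b)=3.7283; F=1.8641×(-6.048)=-11.2743, v=-27.0600/3.7283=-7.2581

0: F=25.9823 v=11.5271
1: F=-11.2743 v=-7.2581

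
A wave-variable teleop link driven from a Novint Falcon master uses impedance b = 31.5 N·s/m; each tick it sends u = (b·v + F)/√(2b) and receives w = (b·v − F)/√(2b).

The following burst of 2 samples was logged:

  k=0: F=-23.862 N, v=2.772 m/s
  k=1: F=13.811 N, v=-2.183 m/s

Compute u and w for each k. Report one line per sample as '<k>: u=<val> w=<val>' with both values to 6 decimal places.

k=0: b·v=31.5×2.772=87.318000; √(2b)=7.937254; u=(87.318000+(-23.862))/7.937254=7.994705, w=(87.318000−(-23.862))/7.937254=14.007363
k=1: b·v=31.5×(-2.183)=-68.764500; √(2b)=7.937254; u=(-68.764500+13.811)/7.937254=-6.923490, w=(-68.764500−13.811)/7.937254=-10.403535

0: u=7.994705 w=14.007363
1: u=-6.923490 w=-10.403535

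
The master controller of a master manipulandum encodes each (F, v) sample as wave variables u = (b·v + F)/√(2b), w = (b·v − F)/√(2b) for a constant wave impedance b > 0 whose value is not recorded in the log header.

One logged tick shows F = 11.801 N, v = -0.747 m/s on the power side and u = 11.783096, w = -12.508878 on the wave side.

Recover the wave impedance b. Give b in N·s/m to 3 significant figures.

u + w = -0.725782;  u + w = √(2b)·v, so √(2b) = -0.725782/(-0.747) = 0.971596.
b = (√(2b))²/2 = 0.943998/2 = 0.471999.
(Check via u − w = 2F/√(2b): u − w = 24.291974, 2F/√(2b) = 24.291997.)

b = 0.472 N·s/m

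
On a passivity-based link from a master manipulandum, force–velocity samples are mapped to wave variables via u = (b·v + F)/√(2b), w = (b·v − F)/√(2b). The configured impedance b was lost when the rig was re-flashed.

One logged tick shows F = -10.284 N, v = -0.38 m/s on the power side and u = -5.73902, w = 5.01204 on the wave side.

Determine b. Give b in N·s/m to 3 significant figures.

u + w = -0.7270;  u + w = √(2b)·v, so √(2b) = -0.7270/(-0.38) = 1.9131.
b = (√(2b))²/2 = 3.6600/2 = 1.8300.
(Check via u − w = 2F/√(2b): u − w = -10.7511, 2F/√(2b) = -10.7511.)

b = 1.83 N·s/m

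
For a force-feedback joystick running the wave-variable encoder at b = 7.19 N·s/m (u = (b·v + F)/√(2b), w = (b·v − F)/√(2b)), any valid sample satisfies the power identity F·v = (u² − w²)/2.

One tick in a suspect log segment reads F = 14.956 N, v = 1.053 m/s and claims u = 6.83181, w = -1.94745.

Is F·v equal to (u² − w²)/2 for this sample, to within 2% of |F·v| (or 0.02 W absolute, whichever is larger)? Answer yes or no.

F·v = 14.956×1.053 = 15.74867 W.
(u² − w²)/2 = (46.67363 − 3.79256)/2 = 21.44053 W.
|Δ| = 5.69187;  2% of max(1, |F·v|) = 0.31497.

no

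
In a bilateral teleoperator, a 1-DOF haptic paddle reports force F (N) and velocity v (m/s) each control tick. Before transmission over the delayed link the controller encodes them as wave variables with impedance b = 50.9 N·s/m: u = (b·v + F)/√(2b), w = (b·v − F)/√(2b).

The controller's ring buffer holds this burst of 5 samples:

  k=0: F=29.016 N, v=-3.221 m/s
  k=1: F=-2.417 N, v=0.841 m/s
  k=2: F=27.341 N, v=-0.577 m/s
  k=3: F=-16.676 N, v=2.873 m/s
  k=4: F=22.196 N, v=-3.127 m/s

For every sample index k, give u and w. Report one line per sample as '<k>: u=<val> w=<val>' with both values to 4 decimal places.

0: u=-13.3735 w=-19.1251
1: u=4.0031 w=4.4822
2: u=-0.2010 w=-5.6207
3: u=12.8409 w=16.1465
4: u=-13.5752 w=-17.9750

k=0: b·v=50.9×(-3.221)=-163.9489; √(2b)=10.0896; u=(-163.9489+29.016)/10.0896=-13.3735, w=(-163.9489−29.016)/10.0896=-19.1251
k=1: b·v=50.9×0.841=42.8069; √(2b)=10.0896; u=(42.8069+(-2.417))/10.0896=4.0031, w=(42.8069−(-2.417))/10.0896=4.4822
k=2: b·v=50.9×(-0.577)=-29.3693; √(2b)=10.0896; u=(-29.3693+27.341)/10.0896=-0.2010, w=(-29.3693−27.341)/10.0896=-5.6207
k=3: b·v=50.9×2.873=146.2357; √(2b)=10.0896; u=(146.2357+(-16.676))/10.0896=12.8409, w=(146.2357−(-16.676))/10.0896=16.1465
k=4: b·v=50.9×(-3.127)=-159.1643; √(2b)=10.0896; u=(-159.1643+22.196)/10.0896=-13.5752, w=(-159.1643−22.196)/10.0896=-17.9750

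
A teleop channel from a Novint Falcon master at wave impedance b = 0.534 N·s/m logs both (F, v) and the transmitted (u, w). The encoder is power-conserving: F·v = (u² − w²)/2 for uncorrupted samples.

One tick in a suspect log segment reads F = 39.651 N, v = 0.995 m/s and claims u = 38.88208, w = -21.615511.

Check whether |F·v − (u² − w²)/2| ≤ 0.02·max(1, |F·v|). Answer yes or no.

F·v = 39.651×0.995 = 39.452745 W.
(u² − w²)/2 = (1511.816145 − 467.230316)/2 = 522.292915 W.
|Δ| = 482.840170;  2% of max(1, |F·v|) = 0.789055.

no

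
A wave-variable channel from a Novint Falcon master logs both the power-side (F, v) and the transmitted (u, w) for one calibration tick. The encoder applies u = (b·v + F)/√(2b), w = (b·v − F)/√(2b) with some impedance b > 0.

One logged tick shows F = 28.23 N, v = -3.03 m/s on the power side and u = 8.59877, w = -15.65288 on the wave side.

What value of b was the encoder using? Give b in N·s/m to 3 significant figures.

u + w = -7.0541;  u + w = √(2b)·v, so √(2b) = -7.0541/(-3.03) = 2.3281.
b = (√(2b))²/2 = 5.4200/2 = 2.7100.
(Check via u − w = 2F/√(2b): u − w = 24.2516, 2F/√(2b) = 24.2516.)

b = 2.71 N·s/m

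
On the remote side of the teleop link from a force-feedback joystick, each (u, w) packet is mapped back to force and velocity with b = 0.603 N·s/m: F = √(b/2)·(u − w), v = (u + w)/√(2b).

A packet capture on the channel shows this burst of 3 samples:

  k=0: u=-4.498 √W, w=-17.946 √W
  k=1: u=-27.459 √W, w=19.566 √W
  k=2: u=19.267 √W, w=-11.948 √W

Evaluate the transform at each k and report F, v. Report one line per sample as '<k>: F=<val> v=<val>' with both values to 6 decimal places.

0: F=7.384164 v=-20.437445
1: F=-25.820965 v=-7.187344
2: F=17.139849 v=6.664661

k=0: u−w=13.448000, u+w=-22.444000; √(b/2)=0.549090, √(2b)=1.098180; F=0.549090×13.448=7.384164, v=-22.444000/1.098180=-20.437445
k=1: u−w=-47.025000, u+w=-7.893000; √(b/2)=0.549090, √(2b)=1.098180; F=0.549090×(-47.025)=-25.820965, v=-7.893000/1.098180=-7.187344
k=2: u−w=31.215000, u+w=7.319000; √(b/2)=0.549090, √(2b)=1.098180; F=0.549090×31.215=17.139849, v=7.319000/1.098180=6.664661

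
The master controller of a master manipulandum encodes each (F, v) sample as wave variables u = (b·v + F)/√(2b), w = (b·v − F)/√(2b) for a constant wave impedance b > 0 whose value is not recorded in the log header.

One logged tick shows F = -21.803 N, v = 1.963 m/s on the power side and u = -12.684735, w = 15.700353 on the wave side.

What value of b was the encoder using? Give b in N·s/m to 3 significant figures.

u + w = 3.015618;  u + w = √(2b)·v, so √(2b) = 3.015618/1.963 = 1.536229.
b = (√(2b))²/2 = 2.360000/2 = 1.180000.
(Check via u − w = 2F/√(2b): u − w = -28.385088, 2F/√(2b) = -28.385087.)

b = 1.18 N·s/m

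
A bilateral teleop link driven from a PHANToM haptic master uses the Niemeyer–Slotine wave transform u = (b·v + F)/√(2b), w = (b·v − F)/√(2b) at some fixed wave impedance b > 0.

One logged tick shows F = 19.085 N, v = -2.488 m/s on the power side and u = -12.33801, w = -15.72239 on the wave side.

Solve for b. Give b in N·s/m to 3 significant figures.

b = 63.6 N·s/m

u + w = -28.0604;  u + w = √(2b)·v, so √(2b) = -28.0604/(-2.488) = 11.2783.
b = (√(2b))²/2 = 127.2000/2 = 63.6000.
(Check via u − w = 2F/√(2b): u − w = 3.3844, 2F/√(2b) = 3.3844.)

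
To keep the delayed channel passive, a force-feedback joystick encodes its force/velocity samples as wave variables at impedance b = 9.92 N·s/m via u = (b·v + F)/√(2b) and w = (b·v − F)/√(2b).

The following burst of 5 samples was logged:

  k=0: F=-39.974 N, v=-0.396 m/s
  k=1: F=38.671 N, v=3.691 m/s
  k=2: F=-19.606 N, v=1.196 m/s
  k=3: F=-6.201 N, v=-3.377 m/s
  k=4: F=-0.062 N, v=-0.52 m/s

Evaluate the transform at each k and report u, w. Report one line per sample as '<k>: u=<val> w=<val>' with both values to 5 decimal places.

0: u=-9.85636 w=8.09249
1: u=16.90214 w=-0.46165
2: u=-1.73806 w=7.06530
3: u=-8.91310 w=-6.12877
4: u=-1.17201 w=-1.14418

k=0: b·v=9.92×(-0.396)=-3.92832; √(2b)=4.45421; u=(-3.92832+(-39.974))/4.45421=-9.85636, w=(-3.92832−(-39.974))/4.45421=8.09249
k=1: b·v=9.92×3.691=36.61472; √(2b)=4.45421; u=(36.61472+38.671)/4.45421=16.90214, w=(36.61472−38.671)/4.45421=-0.46165
k=2: b·v=9.92×1.196=11.86432; √(2b)=4.45421; u=(11.86432+(-19.606))/4.45421=-1.73806, w=(11.86432−(-19.606))/4.45421=7.06530
k=3: b·v=9.92×(-3.377)=-33.49984; √(2b)=4.45421; u=(-33.49984+(-6.201))/4.45421=-8.91310, w=(-33.49984−(-6.201))/4.45421=-6.12877
k=4: b·v=9.92×(-0.52)=-5.15840; √(2b)=4.45421; u=(-5.15840+(-0.062))/4.45421=-1.17201, w=(-5.15840−(-0.062))/4.45421=-1.14418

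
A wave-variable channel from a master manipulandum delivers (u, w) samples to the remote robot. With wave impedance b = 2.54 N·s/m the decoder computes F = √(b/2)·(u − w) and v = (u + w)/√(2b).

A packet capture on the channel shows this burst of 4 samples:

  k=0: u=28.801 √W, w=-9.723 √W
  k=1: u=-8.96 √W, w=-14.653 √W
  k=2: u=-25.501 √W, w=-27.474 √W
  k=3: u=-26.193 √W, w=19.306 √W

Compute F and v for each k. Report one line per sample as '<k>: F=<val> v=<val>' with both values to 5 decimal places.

k=0: u−w=38.52400, u+w=19.07800; √(b/2)=1.12694, √(2b)=2.25389; F=1.12694×38.524=43.41434, v=19.07800/2.25389=8.46449
k=1: u−w=5.69300, u+w=-23.61300; √(b/2)=1.12694, √(2b)=2.25389; F=1.12694×5.693=6.41569, v=-23.61300/2.25389=-10.47657
k=2: u−w=1.97300, u+w=-52.97500; √(b/2)=1.12694, √(2b)=2.25389; F=1.12694×1.973=2.22346, v=-52.97500/2.25389=-23.50386
k=3: u−w=-45.49900, u+w=-6.88700; √(b/2)=1.12694, √(2b)=2.25389; F=1.12694×(-45.499)=-51.27477, v=-6.88700/2.25389=-3.05561

0: F=43.41434 v=8.46449
1: F=6.41569 v=-10.47657
2: F=2.22346 v=-23.50386
3: F=-51.27477 v=-3.05561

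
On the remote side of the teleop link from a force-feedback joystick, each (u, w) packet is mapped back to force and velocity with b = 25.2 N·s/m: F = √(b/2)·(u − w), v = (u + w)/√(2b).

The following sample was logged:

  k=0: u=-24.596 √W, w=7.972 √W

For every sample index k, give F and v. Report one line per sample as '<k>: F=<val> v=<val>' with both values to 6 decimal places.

k=0: u−w=-32.568000, u+w=-16.624000; √(b/2)=3.549648, √(2b)=7.099296; F=3.549648×(-32.568)=-115.604932, v=-16.624000/7.099296=-2.341641

0: F=-115.604932 v=-2.341641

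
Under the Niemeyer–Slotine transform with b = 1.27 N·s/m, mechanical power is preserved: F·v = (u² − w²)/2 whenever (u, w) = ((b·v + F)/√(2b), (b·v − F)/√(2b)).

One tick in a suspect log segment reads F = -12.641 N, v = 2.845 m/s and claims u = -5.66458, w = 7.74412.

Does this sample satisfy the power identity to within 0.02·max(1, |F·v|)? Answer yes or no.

F·v = (-12.641)×2.845 = -35.9636 W.
(u² − w²)/2 = (32.0875 − 59.9714)/2 = -13.9420 W.
|Δ| = 22.0217;  2% of max(1, |F·v|) = 0.7193.

no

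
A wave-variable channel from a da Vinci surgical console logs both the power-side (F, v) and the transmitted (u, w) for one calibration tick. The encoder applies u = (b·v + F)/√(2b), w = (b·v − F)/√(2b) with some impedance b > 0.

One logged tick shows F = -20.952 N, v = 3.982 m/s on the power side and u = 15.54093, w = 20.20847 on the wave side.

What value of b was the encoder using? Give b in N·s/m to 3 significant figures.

u + w = 35.7494;  u + w = √(2b)·v, so √(2b) = 35.7494/3.982 = 8.9777.
b = (√(2b))²/2 = 80.6000/2 = 40.3000.
(Check via u − w = 2F/√(2b): u − w = -4.6675, 2F/√(2b) = -4.6675.)

b = 40.3 N·s/m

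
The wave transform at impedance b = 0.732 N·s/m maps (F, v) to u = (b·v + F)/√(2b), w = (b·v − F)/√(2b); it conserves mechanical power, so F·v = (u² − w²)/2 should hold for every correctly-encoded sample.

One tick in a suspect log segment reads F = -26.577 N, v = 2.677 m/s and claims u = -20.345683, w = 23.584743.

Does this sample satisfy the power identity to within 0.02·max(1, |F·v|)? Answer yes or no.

F·v = (-26.577)×2.677 = -71.146629 W.
(u² − w²)/2 = (413.946817 − 556.240102)/2 = -71.146643 W.
|Δ| = 0.000014;  2% of max(1, |F·v|) = 1.422933.

yes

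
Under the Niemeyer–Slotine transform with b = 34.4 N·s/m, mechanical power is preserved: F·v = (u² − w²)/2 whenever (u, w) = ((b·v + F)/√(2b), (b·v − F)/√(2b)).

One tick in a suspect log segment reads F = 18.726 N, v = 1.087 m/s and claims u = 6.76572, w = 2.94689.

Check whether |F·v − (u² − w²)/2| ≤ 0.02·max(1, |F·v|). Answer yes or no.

F·v = 18.726×1.087 = 20.35516 W.
(u² − w²)/2 = (45.77497 − 8.68416)/2 = 18.54540 W.
|Δ| = 1.80976;  2% of max(1, |F·v|) = 0.40710.

no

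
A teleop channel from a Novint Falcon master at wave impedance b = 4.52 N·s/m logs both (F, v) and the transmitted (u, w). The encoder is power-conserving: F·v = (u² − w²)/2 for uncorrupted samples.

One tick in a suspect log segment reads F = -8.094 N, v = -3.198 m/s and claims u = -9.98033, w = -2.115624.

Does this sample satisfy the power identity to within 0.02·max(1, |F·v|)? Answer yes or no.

no

F·v = (-8.094)×(-3.198) = 25.884612 W.
(u² − w²)/2 = (99.606987 − 4.475865)/2 = 47.565561 W.
|Δ| = 21.680949;  2% of max(1, |F·v|) = 0.517692.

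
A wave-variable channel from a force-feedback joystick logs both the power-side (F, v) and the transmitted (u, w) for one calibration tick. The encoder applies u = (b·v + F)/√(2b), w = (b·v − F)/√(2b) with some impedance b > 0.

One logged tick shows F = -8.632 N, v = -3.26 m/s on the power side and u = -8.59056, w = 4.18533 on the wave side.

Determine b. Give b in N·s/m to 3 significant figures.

b = 0.913 N·s/m

u + w = -4.4052;  u + w = √(2b)·v, so √(2b) = -4.4052/(-3.26) = 1.3513.
b = (√(2b))²/2 = 1.8260/2 = 0.9130.
(Check via u − w = 2F/√(2b): u − w = -12.7759, 2F/√(2b) = -12.7759.)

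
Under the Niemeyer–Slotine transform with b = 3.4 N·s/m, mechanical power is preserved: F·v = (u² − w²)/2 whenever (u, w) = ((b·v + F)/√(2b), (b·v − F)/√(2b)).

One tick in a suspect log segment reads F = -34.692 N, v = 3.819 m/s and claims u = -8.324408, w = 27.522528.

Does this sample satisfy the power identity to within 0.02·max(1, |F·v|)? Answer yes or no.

F·v = (-34.692)×3.819 = -132.488748 W.
(u² − w²)/2 = (69.295769 − 757.489548)/2 = -344.096889 W.
|Δ| = 211.608141;  2% of max(1, |F·v|) = 2.649775.

no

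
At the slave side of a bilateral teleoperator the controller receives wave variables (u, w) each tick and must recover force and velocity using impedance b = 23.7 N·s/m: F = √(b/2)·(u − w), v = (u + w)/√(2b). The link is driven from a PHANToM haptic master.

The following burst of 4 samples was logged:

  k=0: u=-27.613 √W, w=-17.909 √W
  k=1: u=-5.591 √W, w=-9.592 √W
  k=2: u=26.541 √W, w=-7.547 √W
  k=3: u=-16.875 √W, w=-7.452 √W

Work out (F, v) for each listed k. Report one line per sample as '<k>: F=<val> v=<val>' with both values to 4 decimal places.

k=0: u−w=-9.7040, u+w=-45.5220; √(b/2)=3.4424, √(2b)=6.8848; F=3.4424×(-9.704)=-33.4049, v=-45.5220/6.8848=-6.6120
k=1: u−w=4.0010, u+w=-15.1830; √(b/2)=3.4424, √(2b)=6.8848; F=3.4424×4.001=13.7730, v=-15.1830/6.8848=-2.2053
k=2: u−w=34.0880, u+w=18.9940; √(b/2)=3.4424, √(2b)=6.8848; F=3.4424×34.088=117.3439, v=18.9940/6.8848=2.7588
k=3: u−w=-9.4230, u+w=-24.3270; √(b/2)=3.4424, √(2b)=6.8848; F=3.4424×(-9.423)=-32.4376, v=-24.3270/6.8848=-3.5335

0: F=-33.4049 v=-6.6120
1: F=13.7730 v=-2.2053
2: F=117.3439 v=2.7588
3: F=-32.4376 v=-3.5335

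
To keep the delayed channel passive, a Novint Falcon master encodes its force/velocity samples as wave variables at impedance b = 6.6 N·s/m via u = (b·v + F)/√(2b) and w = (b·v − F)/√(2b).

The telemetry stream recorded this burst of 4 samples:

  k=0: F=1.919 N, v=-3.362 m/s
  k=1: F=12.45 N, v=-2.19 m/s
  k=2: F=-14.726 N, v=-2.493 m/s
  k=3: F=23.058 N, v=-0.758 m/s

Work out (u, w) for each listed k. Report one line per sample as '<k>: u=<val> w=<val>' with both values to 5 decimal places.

0: u=-5.57919 w=-6.63556
1: u=-0.55158 w=-7.40508
2: u=-8.58196 w=-0.47556
3: u=4.96953 w=-7.72348

k=0: b·v=6.6×(-3.362)=-22.18920; √(2b)=3.63318; u=(-22.18920+1.919)/3.63318=-5.57919, w=(-22.18920−1.919)/3.63318=-6.63556
k=1: b·v=6.6×(-2.19)=-14.45400; √(2b)=3.63318; u=(-14.45400+12.45)/3.63318=-0.55158, w=(-14.45400−12.45)/3.63318=-7.40508
k=2: b·v=6.6×(-2.493)=-16.45380; √(2b)=3.63318; u=(-16.45380+(-14.726))/3.63318=-8.58196, w=(-16.45380−(-14.726))/3.63318=-0.47556
k=3: b·v=6.6×(-0.758)=-5.00280; √(2b)=3.63318; u=(-5.00280+23.058)/3.63318=4.96953, w=(-5.00280−23.058)/3.63318=-7.72348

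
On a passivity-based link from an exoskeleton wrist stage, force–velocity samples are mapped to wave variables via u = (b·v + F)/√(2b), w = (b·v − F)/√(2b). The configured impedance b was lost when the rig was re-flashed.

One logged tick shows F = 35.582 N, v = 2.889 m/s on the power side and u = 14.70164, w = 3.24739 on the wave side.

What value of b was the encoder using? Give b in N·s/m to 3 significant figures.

b = 19.3 N·s/m

u + w = 17.9490;  u + w = √(2b)·v, so √(2b) = 17.9490/2.889 = 6.2129.
b = (√(2b))²/2 = 38.6000/2 = 19.3000.
(Check via u − w = 2F/√(2b): u − w = 11.4542, 2F/√(2b) = 11.4543.)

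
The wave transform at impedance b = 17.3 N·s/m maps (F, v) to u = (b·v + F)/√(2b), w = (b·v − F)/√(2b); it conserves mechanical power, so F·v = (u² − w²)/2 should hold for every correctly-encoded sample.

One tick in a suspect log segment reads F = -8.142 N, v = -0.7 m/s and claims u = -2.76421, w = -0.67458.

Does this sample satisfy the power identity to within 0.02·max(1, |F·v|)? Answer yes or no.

F·v = (-8.142)×(-0.7) = 5.6994 W.
(u² − w²)/2 = (7.6409 − 0.4551)/2 = 3.5929 W.
|Δ| = 2.1065;  2% of max(1, |F·v|) = 0.1140.

no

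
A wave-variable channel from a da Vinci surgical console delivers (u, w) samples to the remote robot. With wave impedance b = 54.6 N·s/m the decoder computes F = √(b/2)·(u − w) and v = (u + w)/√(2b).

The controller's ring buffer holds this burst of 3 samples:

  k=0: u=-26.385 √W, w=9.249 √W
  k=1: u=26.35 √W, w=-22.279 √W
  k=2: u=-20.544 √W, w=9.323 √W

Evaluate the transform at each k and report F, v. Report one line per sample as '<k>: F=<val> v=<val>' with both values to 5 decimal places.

k=0: u−w=-35.63400, u+w=-17.13600; √(b/2)=5.22494, √(2b)=10.44988; F=5.22494×(-35.634)=-186.18552, v=-17.13600/10.44988=-1.63983
k=1: u−w=48.62900, u+w=4.07100; √(b/2)=5.22494, √(2b)=10.44988; F=5.22494×48.629=254.08362, v=4.07100/10.44988=0.38957
k=2: u−w=-29.86700, u+w=-11.22100; √(b/2)=5.22494, √(2b)=10.44988; F=5.22494×(-29.867)=-156.05329, v=-11.22100/10.44988=-1.07379

0: F=-186.18552 v=-1.63983
1: F=254.08362 v=0.38957
2: F=-156.05329 v=-1.07379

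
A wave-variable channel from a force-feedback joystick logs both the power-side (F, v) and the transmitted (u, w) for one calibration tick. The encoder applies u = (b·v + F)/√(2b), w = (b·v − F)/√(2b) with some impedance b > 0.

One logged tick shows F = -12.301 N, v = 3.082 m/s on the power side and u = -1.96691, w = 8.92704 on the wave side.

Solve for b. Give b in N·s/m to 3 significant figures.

u + w = 6.96013;  u + w = √(2b)·v, so √(2b) = 6.96013/3.082 = 2.25832.
b = (√(2b))²/2 = 5.09999/2 = 2.55000.
(Check via u − w = 2F/√(2b): u − w = -10.89395, 2F/√(2b) = -10.89396.)

b = 2.55 N·s/m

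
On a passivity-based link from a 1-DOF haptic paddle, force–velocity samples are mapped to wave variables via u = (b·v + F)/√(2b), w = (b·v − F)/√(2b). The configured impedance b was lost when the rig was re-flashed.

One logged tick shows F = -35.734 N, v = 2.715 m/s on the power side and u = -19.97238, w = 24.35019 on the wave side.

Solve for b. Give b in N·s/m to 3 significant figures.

b = 1.3 N·s/m

u + w = 4.3778;  u + w = √(2b)·v, so √(2b) = 4.3778/2.715 = 1.6125.
b = (√(2b))²/2 = 2.6000/2 = 1.3000.
(Check via u − w = 2F/√(2b): u − w = -44.3226, 2F/√(2b) = -44.3225.)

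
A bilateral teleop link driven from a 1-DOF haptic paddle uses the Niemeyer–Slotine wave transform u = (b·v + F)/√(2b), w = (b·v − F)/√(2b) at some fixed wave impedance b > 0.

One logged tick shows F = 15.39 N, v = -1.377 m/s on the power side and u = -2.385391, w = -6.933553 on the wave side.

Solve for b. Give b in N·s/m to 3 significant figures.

b = 22.9 N·s/m

u + w = -9.318944;  u + w = √(2b)·v, so √(2b) = -9.318944/(-1.377) = 6.767570.
b = (√(2b))²/2 = 45.800005/2 = 22.900002.
(Check via u − w = 2F/√(2b): u − w = 4.548162, 2F/√(2b) = 4.548161.)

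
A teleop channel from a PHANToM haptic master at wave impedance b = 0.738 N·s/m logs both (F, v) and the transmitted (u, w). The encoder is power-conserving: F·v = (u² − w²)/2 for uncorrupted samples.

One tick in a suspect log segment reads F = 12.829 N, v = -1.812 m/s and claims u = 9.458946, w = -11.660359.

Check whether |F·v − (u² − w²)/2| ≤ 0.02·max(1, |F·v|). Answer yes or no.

F·v = 12.829×(-1.812) = -23.246148 W.
(u² − w²)/2 = (89.471659 − 135.963972)/2 = -23.246156 W.
|Δ| = 0.000008;  2% of max(1, |F·v|) = 0.464923.

yes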